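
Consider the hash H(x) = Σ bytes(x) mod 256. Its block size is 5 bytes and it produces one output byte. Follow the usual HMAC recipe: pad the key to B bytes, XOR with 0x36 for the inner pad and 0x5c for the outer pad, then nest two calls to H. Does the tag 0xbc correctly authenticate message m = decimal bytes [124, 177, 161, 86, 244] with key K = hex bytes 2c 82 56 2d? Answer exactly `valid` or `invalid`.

valid

Key hex bytes 2c 82 56 2d is 4 bytes ≤ B = 5; zero-pad to 5 bytes: K' = 2c 82 56 2d 00.
K' ⊕ ipad = 1a b4 60 1b 36; K' ⊕ opad = 70 de 0a 71 5c.
Inner hash: sum = 26+180+96+27+54+124+177+161+86+244 = 1175; mod 256 = 151 → 97.
Outer hash (recomputed tag): sum = 112+222+10+113+92+151 = 700; mod 256 = 188 → bc.
Recomputed tag = bc; claimed = bc → match.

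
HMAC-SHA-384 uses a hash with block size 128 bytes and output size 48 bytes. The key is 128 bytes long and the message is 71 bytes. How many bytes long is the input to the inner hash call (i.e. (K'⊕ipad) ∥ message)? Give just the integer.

Key is 128 ≤ 128 bytes, zero-padded: |K'| = 128.
Inner input = (K'⊕ipad) ∥ m → 128 + 71 = 199 bytes.

199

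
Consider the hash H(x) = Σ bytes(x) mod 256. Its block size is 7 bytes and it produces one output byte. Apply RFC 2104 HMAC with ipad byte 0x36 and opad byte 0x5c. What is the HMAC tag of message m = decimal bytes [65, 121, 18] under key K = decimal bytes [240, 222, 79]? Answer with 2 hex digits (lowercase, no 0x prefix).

7c

Key decimal bytes [240, 222, 79] = f0 de 4f is 3 bytes ≤ B = 7; zero-pad to 7 bytes: K' = f0 de 4f 00 00 00 00.
K' ⊕ ipad = c6 e8 79 36 36 36 36.  K' ⊕ opad = ac 82 13 5c 5c 5c 5c.
Inner input = (K'⊕ipad) ∥ m = c6 e8 79 36 36 36 36 ∥ 41 79 12.
Inner hash: sum = 198+232+121+54+54+54+54+65+121+18 = 971; mod 256 = 203 → cb.
Outer input = (K'⊕opad) ∥ inner = ac 82 13 5c 5c 5c 5c ∥ cb.
Outer hash (tag): sum = 172+130+19+92+92+92+92+203 = 892; mod 256 = 124 → 7c.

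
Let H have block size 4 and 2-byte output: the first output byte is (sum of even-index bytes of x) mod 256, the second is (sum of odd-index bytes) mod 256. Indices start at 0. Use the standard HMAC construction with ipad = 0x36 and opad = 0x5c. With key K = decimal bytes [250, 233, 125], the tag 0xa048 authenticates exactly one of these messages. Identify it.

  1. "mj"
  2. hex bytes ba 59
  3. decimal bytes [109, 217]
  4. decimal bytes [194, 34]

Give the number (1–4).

Key decimal bytes [250, 233, 125] = fa e9 7d is 3 bytes ≤ B = 4; zero-pad to 4 bytes: K' = fa e9 7d 00.
K' ⊕ ipad = cc df 4b 36; K' ⊕ opad = a6 b5 21 5c.
m1: inner = H(cc df 4b 36 6d 6a) = 84 7f; tag = H(a6 b5 21 5c 84 7f) = 4b90
m2: inner = H(cc df 4b 36 ba 59) = d1 6e; tag = H(a6 b5 21 5c d1 6e) = 987f
m3: inner = H(cc df 4b 36 6d d9) = 84 ee; tag = H(a6 b5 21 5c 84 ee) = 4bff
m4: inner = H(cc df 4b 36 c2 22) = d9 37; tag = H(a6 b5 21 5c d9 37) = a048 ← matches

4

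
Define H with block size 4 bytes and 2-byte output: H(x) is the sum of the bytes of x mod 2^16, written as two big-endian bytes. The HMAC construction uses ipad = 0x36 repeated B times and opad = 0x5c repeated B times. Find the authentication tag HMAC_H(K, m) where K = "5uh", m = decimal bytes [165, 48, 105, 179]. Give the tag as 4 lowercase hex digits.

Key "5uh" = 35 75 68 is 3 bytes ≤ B = 4; zero-pad to 4 bytes: K' = 35 75 68 00.
K' ⊕ ipad = 03 43 5e 36.  K' ⊕ opad = 69 29 34 5c.
Inner input = (K'⊕ipad) ∥ m = 03 43 5e 36 ∥ a5 30 69 b3.
Inner hash: sum = 3+67+94+54+165+48+105+179 = 715 → 02 cb.
Outer input = (K'⊕opad) ∥ inner = 69 29 34 5c ∥ 02 cb.
Outer hash (tag): sum = 105+41+52+92+2+203 = 495 → 01 ef.

01ef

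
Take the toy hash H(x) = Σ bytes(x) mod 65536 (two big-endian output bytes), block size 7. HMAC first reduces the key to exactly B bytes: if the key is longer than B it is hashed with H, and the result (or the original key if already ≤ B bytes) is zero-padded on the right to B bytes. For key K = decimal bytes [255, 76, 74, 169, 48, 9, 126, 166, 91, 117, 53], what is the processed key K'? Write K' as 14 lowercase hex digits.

|K| = 11 > B = 7, so first hash the key.
H(K): sum = 255+76+74+169+48+9+126+166+91+117+53 = 1184 → 04 a0.
Zero-pad H(K) = 04 a0 to 7 bytes: K' = 04 a0 00 00 00 00 00.

04a00000000000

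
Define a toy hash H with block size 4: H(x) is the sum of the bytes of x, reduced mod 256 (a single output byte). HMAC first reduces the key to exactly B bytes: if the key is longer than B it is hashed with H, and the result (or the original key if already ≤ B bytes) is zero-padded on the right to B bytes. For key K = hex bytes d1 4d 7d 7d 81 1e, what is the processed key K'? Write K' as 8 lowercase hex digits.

|K| = 6 > B = 4, so first hash the key.
H(K): sum = 209+77+125+125+129+30 = 695; mod 256 = 183 → b7.
Zero-pad H(K) = b7 to 4 bytes: K' = b7 00 00 00.

b7000000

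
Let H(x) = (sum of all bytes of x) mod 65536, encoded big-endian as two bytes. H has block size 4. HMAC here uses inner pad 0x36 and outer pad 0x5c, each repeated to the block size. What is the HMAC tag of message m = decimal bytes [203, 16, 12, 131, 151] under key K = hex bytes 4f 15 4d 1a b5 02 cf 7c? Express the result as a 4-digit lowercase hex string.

Key hex bytes 4f 15 4d 1a b5 02 cf 7c is 8 bytes > B = 4, so hash it first: H(key) = 02 cd, then zero-pad to 4 bytes: K' = 02 cd 00 00.
K' ⊕ ipad = 34 fb 36 36.  K' ⊕ opad = 5e 91 5c 5c.
Inner input = (K'⊕ipad) ∥ m = 34 fb 36 36 ∥ cb 10 0c 83 97.
Inner hash: sum = 52+251+54+54+203+16+12+131+151 = 924 → 03 9c.
Outer input = (K'⊕opad) ∥ inner = 5e 91 5c 5c ∥ 03 9c.
Outer hash (tag): sum = 94+145+92+92+3+156 = 582 → 02 46.

0246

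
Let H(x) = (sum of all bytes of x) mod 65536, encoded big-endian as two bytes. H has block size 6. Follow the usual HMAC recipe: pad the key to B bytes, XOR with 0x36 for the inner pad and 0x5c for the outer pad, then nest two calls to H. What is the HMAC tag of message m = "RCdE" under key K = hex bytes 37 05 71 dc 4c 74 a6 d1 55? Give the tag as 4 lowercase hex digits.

027e

Key hex bytes 37 05 71 dc 4c 74 a6 d1 55 is 9 bytes > B = 6, so hash it first: H(key) = 04 15, then zero-pad to 6 bytes: K' = 04 15 00 00 00 00.
K' ⊕ ipad = 32 23 36 36 36 36.  K' ⊕ opad = 58 49 5c 5c 5c 5c.
Inner input = (K'⊕ipad) ∥ m = 32 23 36 36 36 36 ∥ 52 43 64 45.
Inner hash: sum = 50+35+54+54+54+54+82+67+100+69 = 619 → 02 6b.
Outer input = (K'⊕opad) ∥ inner = 58 49 5c 5c 5c 5c ∥ 02 6b.
Outer hash (tag): sum = 88+73+92+92+92+92+2+107 = 638 → 02 7e.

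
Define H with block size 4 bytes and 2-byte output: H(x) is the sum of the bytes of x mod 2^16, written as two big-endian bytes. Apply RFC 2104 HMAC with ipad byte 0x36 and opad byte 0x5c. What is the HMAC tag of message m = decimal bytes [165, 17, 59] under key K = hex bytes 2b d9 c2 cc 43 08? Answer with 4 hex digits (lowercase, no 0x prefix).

0215

Key hex bytes 2b d9 c2 cc 43 08 is 6 bytes > B = 4, so hash it first: H(key) = 02 dd, then zero-pad to 4 bytes: K' = 02 dd 00 00.
K' ⊕ ipad = 34 eb 36 36.  K' ⊕ opad = 5e 81 5c 5c.
Inner input = (K'⊕ipad) ∥ m = 34 eb 36 36 ∥ a5 11 3b.
Inner hash: sum = 52+235+54+54+165+17+59 = 636 → 02 7c.
Outer input = (K'⊕opad) ∥ inner = 5e 81 5c 5c ∥ 02 7c.
Outer hash (tag): sum = 94+129+92+92+2+124 = 533 → 02 15.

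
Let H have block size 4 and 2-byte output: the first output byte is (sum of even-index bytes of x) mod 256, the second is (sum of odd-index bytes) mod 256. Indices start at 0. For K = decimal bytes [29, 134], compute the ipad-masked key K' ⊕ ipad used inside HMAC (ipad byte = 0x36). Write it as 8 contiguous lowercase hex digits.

2bb03636

Key decimal bytes [29, 134] = 1d 86 is 2 bytes ≤ B = 4; zero-pad to 4 bytes: K' = 1d 86 00 00.
XOR each byte with 0x36: 1d⊕36=2b, 86⊕36=b0, 00⊕36=36, 00⊕36=36.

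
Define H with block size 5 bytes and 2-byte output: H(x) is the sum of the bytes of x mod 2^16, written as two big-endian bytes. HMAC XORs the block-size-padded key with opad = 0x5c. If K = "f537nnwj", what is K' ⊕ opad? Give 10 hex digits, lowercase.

5e9e5c5c5c

Key "f537nnwj" = 66 35 33 37 6e 6e 77 6a is 8 bytes > B = 5, so hash it first: H(key) = 02 c2, then zero-pad to 5 bytes: K' = 02 c2 00 00 00.
XOR each byte with 0x5c: 02⊕5c=5e, c2⊕5c=9e, 00⊕5c=5c, 00⊕5c=5c, 00⊕5c=5c.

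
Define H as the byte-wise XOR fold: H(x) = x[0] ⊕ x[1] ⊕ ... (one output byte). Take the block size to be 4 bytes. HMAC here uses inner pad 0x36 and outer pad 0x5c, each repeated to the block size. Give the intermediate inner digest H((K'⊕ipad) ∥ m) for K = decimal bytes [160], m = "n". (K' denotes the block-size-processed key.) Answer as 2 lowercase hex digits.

ce

Key decimal bytes [160] = a0 is 1 byte ≤ B = 4; zero-pad to 4 bytes: K' = a0 00 00 00.
K' ⊕ ipad = 96 36 36 36.
Inner input = 96 36 36 36 ∥ 6e.
Inner hash: XOR 96⊕36⊕36⊕36⊕6e = ce.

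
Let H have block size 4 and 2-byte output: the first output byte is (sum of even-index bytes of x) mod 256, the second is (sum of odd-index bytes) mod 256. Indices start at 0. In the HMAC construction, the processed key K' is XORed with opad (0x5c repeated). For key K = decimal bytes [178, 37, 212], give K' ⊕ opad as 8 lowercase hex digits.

ee79885c

Key decimal bytes [178, 37, 212] = b2 25 d4 is 3 bytes ≤ B = 4; zero-pad to 4 bytes: K' = b2 25 d4 00.
XOR each byte with 0x5c: b2⊕5c=ee, 25⊕5c=79, d4⊕5c=88, 00⊕5c=5c.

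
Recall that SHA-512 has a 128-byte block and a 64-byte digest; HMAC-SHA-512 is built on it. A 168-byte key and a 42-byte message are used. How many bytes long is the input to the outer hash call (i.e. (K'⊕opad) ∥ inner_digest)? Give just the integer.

192

Key is 168 > 128 bytes, so it is hashed to 64 bytes then zero-padded to 128: |K'| = 128.
Outer input = (K'⊕opad) ∥ H(inner) → 128 + 64 = 192 bytes.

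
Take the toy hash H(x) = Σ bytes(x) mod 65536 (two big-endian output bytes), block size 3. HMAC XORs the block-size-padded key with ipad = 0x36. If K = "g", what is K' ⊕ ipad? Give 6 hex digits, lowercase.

Key "g" = 67 is 1 byte ≤ B = 3; zero-pad to 3 bytes: K' = 67 00 00.
XOR each byte with 0x36: 67⊕36=51, 00⊕36=36, 00⊕36=36.

513636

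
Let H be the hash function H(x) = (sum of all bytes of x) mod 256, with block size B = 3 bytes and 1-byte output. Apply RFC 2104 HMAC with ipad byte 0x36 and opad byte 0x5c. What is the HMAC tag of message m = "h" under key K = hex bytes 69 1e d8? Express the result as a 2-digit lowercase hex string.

d8

Key hex bytes 69 1e d8 is exactly B = 3 bytes: K' = 69 1e d8.
K' ⊕ ipad = 5f 28 ee.  K' ⊕ opad = 35 42 84.
Inner input = (K'⊕ipad) ∥ m = 5f 28 ee ∥ 68.
Inner hash: sum = 95+40+238+104 = 477; mod 256 = 221 → dd.
Outer input = (K'⊕opad) ∥ inner = 35 42 84 ∥ dd.
Outer hash (tag): sum = 53+66+132+221 = 472; mod 256 = 216 → d8.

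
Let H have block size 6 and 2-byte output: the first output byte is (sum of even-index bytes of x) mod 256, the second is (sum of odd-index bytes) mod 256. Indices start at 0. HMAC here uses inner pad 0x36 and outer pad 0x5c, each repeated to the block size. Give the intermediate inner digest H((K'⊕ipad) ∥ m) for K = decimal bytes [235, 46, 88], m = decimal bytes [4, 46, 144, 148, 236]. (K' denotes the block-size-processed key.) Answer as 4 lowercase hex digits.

Key decimal bytes [235, 46, 88] = eb 2e 58 is 3 bytes ≤ B = 6; zero-pad to 6 bytes: K' = eb 2e 58 00 00 00.
K' ⊕ ipad = dd 18 6e 36 36 36.
Inner input = dd 18 6e 36 36 36 ∥ 04 2e 90 94 ec.
Inner hash: even-index sum = 769 mod 256 = 1; odd-index sum = 326 mod 256 = 70 → 01 46.

0146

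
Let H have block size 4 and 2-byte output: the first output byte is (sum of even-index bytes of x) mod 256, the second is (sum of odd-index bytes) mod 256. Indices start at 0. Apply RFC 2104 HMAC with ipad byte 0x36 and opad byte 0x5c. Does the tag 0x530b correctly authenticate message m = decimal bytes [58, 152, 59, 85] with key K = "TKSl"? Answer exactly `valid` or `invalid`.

valid

Key "TKSl" = 54 4b 53 6c is exactly B = 4 bytes: K' = 54 4b 53 6c.
K' ⊕ ipad = 62 7d 65 5a; K' ⊕ opad = 08 17 0f 30.
Inner hash: even-index sum = 316 mod 256 = 60; odd-index sum = 452 mod 256 = 196 → 3c c4.
Outer hash (recomputed tag): even-index sum = 83 mod 256 = 83; odd-index sum = 267 mod 256 = 11 → 53 0b.
Recomputed tag = 530b; claimed = 530b → match.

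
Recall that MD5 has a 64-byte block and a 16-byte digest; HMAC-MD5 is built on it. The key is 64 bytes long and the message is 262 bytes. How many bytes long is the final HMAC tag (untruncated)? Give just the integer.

The tag is one MD5 digest: 16 bytes.

16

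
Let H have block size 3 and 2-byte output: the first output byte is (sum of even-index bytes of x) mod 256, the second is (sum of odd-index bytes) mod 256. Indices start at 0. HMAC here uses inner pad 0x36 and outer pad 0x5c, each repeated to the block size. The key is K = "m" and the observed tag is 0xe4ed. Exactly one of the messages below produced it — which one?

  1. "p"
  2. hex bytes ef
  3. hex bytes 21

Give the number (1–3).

3

Key "m" = 6d is 1 byte ≤ B = 3; zero-pad to 3 bytes: K' = 6d 00 00.
K' ⊕ ipad = 5b 36 36; K' ⊕ opad = 31 5c 5c.
m1: inner = H(5b 36 36 70) = 91 a6; tag = H(31 5c 5c 91 a6) = 33ed
m2: inner = H(5b 36 36 ef) = 91 25; tag = H(31 5c 5c 91 25) = b2ed
m3: inner = H(5b 36 36 21) = 91 57; tag = H(31 5c 5c 91 57) = e4ed ← matches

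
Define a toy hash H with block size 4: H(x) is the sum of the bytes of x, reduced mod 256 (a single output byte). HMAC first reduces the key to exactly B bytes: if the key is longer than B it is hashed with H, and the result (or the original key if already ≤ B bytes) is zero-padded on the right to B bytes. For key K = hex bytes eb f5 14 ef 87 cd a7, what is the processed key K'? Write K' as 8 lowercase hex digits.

|K| = 7 > B = 4, so first hash the key.
H(K): sum = 235+245+20+239+135+205+167 = 1246; mod 256 = 222 → de.
Zero-pad H(K) = de to 4 bytes: K' = de 00 00 00.

de000000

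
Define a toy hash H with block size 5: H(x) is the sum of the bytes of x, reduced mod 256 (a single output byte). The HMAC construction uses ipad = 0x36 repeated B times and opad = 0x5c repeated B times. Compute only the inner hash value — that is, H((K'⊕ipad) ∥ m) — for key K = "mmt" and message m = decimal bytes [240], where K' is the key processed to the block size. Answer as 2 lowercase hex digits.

Key "mmt" = 6d 6d 74 is 3 bytes ≤ B = 5; zero-pad to 5 bytes: K' = 6d 6d 74 00 00.
K' ⊕ ipad = 5b 5b 42 36 36.
Inner input = 5b 5b 42 36 36 ∥ f0.
Inner hash: sum = 91+91+66+54+54+240 = 596; mod 256 = 84 → 54.

54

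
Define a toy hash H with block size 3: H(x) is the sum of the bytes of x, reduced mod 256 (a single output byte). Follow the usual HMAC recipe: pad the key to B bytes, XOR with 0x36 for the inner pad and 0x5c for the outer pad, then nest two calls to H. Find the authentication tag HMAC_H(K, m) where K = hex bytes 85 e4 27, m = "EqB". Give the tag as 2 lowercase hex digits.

9a

Key hex bytes 85 e4 27 is exactly B = 3 bytes: K' = 85 e4 27.
K' ⊕ ipad = b3 d2 11.  K' ⊕ opad = d9 b8 7b.
Inner input = (K'⊕ipad) ∥ m = b3 d2 11 ∥ 45 71 42.
Inner hash: sum = 179+210+17+69+113+66 = 654; mod 256 = 142 → 8e.
Outer input = (K'⊕opad) ∥ inner = d9 b8 7b ∥ 8e.
Outer hash (tag): sum = 217+184+123+142 = 666; mod 256 = 154 → 9a.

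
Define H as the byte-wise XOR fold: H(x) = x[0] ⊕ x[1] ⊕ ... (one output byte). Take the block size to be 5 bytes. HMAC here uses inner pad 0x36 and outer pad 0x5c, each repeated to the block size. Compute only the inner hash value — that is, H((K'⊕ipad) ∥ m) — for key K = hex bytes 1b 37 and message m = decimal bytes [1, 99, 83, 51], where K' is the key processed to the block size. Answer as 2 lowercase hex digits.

18

Key hex bytes 1b 37 is 2 bytes ≤ B = 5; zero-pad to 5 bytes: K' = 1b 37 00 00 00.
K' ⊕ ipad = 2d 01 36 36 36.
Inner input = 2d 01 36 36 36 ∥ 01 63 53 33.
Inner hash: XOR 2d⊕01⊕36⊕36⊕36⊕01⊕63⊕53⊕33 = 18.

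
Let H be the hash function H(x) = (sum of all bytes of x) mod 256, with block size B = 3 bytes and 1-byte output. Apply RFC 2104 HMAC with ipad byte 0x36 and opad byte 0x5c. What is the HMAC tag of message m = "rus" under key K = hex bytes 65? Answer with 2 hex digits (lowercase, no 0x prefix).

0a

Key hex bytes 65 is 1 byte ≤ B = 3; zero-pad to 3 bytes: K' = 65 00 00.
K' ⊕ ipad = 53 36 36.  K' ⊕ opad = 39 5c 5c.
Inner input = (K'⊕ipad) ∥ m = 53 36 36 ∥ 72 75 73.
Inner hash: sum = 83+54+54+114+117+115 = 537; mod 256 = 25 → 19.
Outer input = (K'⊕opad) ∥ inner = 39 5c 5c ∥ 19.
Outer hash (tag): sum = 57+92+92+25 = 266; mod 256 = 10 → 0a.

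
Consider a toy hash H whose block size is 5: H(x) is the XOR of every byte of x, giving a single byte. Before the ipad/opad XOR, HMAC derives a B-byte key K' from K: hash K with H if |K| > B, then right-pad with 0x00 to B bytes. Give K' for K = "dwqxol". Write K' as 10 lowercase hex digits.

1900000000

|K| = 6 > B = 5, so first hash the key.
H(K): XOR 64⊕77⊕71⊕78⊕6f⊕6c = 19.
Zero-pad H(K) = 19 to 5 bytes: K' = 19 00 00 00 00.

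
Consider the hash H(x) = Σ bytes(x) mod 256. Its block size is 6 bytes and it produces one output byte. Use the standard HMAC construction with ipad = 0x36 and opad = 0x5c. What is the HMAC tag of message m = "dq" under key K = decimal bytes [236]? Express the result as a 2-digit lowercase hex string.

39

Key decimal bytes [236] = ec is 1 byte ≤ B = 6; zero-pad to 6 bytes: K' = ec 00 00 00 00 00.
K' ⊕ ipad = da 36 36 36 36 36.  K' ⊕ opad = b0 5c 5c 5c 5c 5c.
Inner input = (K'⊕ipad) ∥ m = da 36 36 36 36 36 ∥ 64 71.
Inner hash: sum = 218+54+54+54+54+54+100+113 = 701; mod 256 = 189 → bd.
Outer input = (K'⊕opad) ∥ inner = b0 5c 5c 5c 5c 5c ∥ bd.
Outer hash (tag): sum = 176+92+92+92+92+92+189 = 825; mod 256 = 57 → 39.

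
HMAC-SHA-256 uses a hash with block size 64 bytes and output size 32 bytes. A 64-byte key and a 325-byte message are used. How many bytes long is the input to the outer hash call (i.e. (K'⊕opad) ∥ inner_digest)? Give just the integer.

96

Key is 64 ≤ 64 bytes, zero-padded: |K'| = 64.
Outer input = (K'⊕opad) ∥ H(inner) → 64 + 32 = 96 bytes.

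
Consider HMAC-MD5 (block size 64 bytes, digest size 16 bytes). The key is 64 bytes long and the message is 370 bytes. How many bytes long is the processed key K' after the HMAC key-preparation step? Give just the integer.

Key is 64 ≤ 64 bytes, zero-padded: |K'| = 64.

64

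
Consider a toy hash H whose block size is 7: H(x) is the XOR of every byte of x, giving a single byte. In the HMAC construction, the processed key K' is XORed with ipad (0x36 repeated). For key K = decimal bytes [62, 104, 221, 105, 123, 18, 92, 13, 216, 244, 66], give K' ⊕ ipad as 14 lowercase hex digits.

Key decimal bytes [62, 104, 221, 105, 123, 18, 92, 13, 216, 244, 66] = 3e 68 dd 69 7b 12 5c 0d d8 f4 42 is 11 bytes > B = 7, so hash it first: H(key) = b4, then zero-pad to 7 bytes: K' = b4 00 00 00 00 00 00.
XOR each byte with 0x36: b4⊕36=82, 00⊕36=36, 00⊕36=36, 00⊕36=36, 00⊕36=36, 00⊕36=36, 00⊕36=36.

82363636363636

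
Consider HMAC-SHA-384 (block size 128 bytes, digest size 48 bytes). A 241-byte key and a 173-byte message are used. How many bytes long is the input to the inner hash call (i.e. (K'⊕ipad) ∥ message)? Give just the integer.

301

Key is 241 > 128 bytes, so it is hashed to 48 bytes then zero-padded to 128: |K'| = 128.
Inner input = (K'⊕ipad) ∥ m → 128 + 173 = 301 bytes.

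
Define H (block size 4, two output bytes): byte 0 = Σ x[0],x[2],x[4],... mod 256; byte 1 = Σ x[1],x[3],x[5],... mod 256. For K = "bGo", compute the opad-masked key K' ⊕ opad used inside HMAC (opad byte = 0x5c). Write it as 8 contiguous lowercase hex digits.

Key "bGo" = 62 47 6f is 3 bytes ≤ B = 4; zero-pad to 4 bytes: K' = 62 47 6f 00.
XOR each byte with 0x5c: 62⊕5c=3e, 47⊕5c=1b, 6f⊕5c=33, 00⊕5c=5c.

3e1b335c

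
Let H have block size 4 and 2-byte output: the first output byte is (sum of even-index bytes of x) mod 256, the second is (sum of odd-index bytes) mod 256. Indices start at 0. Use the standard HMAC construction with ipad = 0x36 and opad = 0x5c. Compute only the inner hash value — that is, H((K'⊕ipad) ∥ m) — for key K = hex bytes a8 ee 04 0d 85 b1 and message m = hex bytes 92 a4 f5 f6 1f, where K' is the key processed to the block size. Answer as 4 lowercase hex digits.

Key hex bytes a8 ee 04 0d 85 b1 is 6 bytes > B = 4, so hash it first: H(key) = 31 ac, then zero-pad to 4 bytes: K' = 31 ac 00 00.
K' ⊕ ipad = 07 9a 36 36.
Inner input = 07 9a 36 36 ∥ 92 a4 f5 f6 1f.
Inner hash: even-index sum = 483 mod 256 = 227; odd-index sum = 618 mod 256 = 106 → e3 6a.

e36a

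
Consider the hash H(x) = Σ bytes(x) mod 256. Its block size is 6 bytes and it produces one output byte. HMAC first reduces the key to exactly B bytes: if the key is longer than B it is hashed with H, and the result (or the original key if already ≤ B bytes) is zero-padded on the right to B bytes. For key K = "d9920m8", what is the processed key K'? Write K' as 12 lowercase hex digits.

|K| = 7 > B = 6, so first hash the key.
H(K): sum = 100+57+57+50+48+109+56 = 477; mod 256 = 221 → dd.
Zero-pad H(K) = dd to 6 bytes: K' = dd 00 00 00 00 00.

dd0000000000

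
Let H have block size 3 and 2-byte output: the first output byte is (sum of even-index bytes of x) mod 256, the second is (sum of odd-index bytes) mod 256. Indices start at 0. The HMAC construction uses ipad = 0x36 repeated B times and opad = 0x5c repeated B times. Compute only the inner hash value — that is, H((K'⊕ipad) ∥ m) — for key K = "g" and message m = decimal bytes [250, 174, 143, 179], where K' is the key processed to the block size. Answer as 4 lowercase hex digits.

Key "g" = 67 is 1 byte ≤ B = 3; zero-pad to 3 bytes: K' = 67 00 00.
K' ⊕ ipad = 51 36 36.
Inner input = 51 36 36 ∥ fa ae 8f b3.
Inner hash: even-index sum = 488 mod 256 = 232; odd-index sum = 447 mod 256 = 191 → e8 bf.

e8bf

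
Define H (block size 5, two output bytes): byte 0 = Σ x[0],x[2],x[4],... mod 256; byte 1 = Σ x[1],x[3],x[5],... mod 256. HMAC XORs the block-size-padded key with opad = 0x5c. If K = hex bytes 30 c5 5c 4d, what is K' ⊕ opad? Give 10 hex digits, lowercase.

6c9900115c

Key hex bytes 30 c5 5c 4d is 4 bytes ≤ B = 5; zero-pad to 5 bytes: K' = 30 c5 5c 4d 00.
XOR each byte with 0x5c: 30⊕5c=6c, c5⊕5c=99, 5c⊕5c=00, 4d⊕5c=11, 00⊕5c=5c.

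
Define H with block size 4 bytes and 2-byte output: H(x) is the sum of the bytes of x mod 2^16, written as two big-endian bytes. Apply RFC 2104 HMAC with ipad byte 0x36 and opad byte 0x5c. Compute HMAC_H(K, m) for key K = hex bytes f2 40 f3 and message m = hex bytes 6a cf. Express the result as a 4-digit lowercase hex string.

0246

Key hex bytes f2 40 f3 is 3 bytes ≤ B = 4; zero-pad to 4 bytes: K' = f2 40 f3 00.
K' ⊕ ipad = c4 76 c5 36.  K' ⊕ opad = ae 1c af 5c.
Inner input = (K'⊕ipad) ∥ m = c4 76 c5 36 ∥ 6a cf.
Inner hash: sum = 196+118+197+54+106+207 = 878 → 03 6e.
Outer input = (K'⊕opad) ∥ inner = ae 1c af 5c ∥ 03 6e.
Outer hash (tag): sum = 174+28+175+92+3+110 = 582 → 02 46.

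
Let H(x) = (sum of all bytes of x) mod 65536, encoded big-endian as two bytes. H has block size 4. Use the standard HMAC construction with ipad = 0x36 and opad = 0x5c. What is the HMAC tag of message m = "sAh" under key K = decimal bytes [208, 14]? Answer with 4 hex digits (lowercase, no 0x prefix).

023e

Key decimal bytes [208, 14] = d0 0e is 2 bytes ≤ B = 4; zero-pad to 4 bytes: K' = d0 0e 00 00.
K' ⊕ ipad = e6 38 36 36.  K' ⊕ opad = 8c 52 5c 5c.
Inner input = (K'⊕ipad) ∥ m = e6 38 36 36 ∥ 73 41 68.
Inner hash: sum = 230+56+54+54+115+65+104 = 678 → 02 a6.
Outer input = (K'⊕opad) ∥ inner = 8c 52 5c 5c ∥ 02 a6.
Outer hash (tag): sum = 140+82+92+92+2+166 = 574 → 02 3e.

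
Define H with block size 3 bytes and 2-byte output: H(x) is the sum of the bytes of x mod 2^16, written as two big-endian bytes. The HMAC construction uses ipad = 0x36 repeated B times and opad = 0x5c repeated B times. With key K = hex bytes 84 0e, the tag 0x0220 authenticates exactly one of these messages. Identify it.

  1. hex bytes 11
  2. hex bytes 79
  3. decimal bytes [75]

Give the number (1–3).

2

Key hex bytes 84 0e is 2 bytes ≤ B = 3; zero-pad to 3 bytes: K' = 84 0e 00.
K' ⊕ ipad = b2 38 36; K' ⊕ opad = d8 52 5c.
m1: inner = H(b2 38 36 11) = 01 31; tag = H(d8 52 5c 01 31) = 01b8
m2: inner = H(b2 38 36 79) = 01 99; tag = H(d8 52 5c 01 99) = 0220 ← matches
m3: inner = H(b2 38 36 4b) = 01 6b; tag = H(d8 52 5c 01 6b) = 01f2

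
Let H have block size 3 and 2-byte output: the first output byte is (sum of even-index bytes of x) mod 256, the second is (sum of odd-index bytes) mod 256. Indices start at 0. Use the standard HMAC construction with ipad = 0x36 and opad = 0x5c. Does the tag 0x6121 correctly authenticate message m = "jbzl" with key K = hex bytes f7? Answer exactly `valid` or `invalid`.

invalid

Key hex bytes f7 is 1 byte ≤ B = 3; zero-pad to 3 bytes: K' = f7 00 00.
K' ⊕ ipad = c1 36 36; K' ⊕ opad = ab 5c 5c.
Inner hash: even-index sum = 453 mod 256 = 197; odd-index sum = 282 mod 256 = 26 → c5 1a.
Outer hash (recomputed tag): even-index sum = 289 mod 256 = 33; odd-index sum = 289 mod 256 = 33 → 21 21.
Recomputed tag = 2121; claimed = 6121 → mismatch.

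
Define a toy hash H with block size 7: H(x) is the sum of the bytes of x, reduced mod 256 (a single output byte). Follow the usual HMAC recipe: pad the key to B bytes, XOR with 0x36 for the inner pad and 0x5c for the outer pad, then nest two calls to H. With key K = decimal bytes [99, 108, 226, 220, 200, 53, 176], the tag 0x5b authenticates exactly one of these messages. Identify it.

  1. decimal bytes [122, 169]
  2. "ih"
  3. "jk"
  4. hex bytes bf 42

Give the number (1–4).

Key decimal bytes [99, 108, 226, 220, 200, 53, 176] = 63 6c e2 dc c8 35 b0 is exactly B = 7 bytes: K' = 63 6c e2 dc c8 35 b0.
K' ⊕ ipad = 55 5a d4 ea fe 03 86; K' ⊕ opad = 3f 30 be 80 94 69 ec.
m1: inner = H(55 5a d4 ea fe 03 86 7a a9) = 17; tag = H(3f 30 be 80 94 69 ec 17) = ad
m2: inner = H(55 5a d4 ea fe 03 86 69 68) = c5; tag = H(3f 30 be 80 94 69 ec c5) = 5b ← matches
m3: inner = H(55 5a d4 ea fe 03 86 6a 6b) = c9; tag = H(3f 30 be 80 94 69 ec c9) = 5f
m4: inner = H(55 5a d4 ea fe 03 86 bf 42) = f5; tag = H(3f 30 be 80 94 69 ec f5) = 8b

2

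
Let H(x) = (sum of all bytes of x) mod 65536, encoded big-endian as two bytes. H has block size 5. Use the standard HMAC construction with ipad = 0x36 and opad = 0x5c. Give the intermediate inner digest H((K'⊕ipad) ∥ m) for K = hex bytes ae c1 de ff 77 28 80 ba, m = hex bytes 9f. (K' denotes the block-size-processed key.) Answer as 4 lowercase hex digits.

0187

Key hex bytes ae c1 de ff 77 28 80 ba is 8 bytes > B = 5, so hash it first: H(key) = 05 25, then zero-pad to 5 bytes: K' = 05 25 00 00 00.
K' ⊕ ipad = 33 13 36 36 36.
Inner input = 33 13 36 36 36 ∥ 9f.
Inner hash: sum = 51+19+54+54+54+159 = 391 → 01 87.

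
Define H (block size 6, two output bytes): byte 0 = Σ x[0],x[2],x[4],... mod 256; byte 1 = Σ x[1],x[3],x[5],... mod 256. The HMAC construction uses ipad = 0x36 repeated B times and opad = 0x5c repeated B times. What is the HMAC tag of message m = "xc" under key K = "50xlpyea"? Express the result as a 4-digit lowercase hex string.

2ef1

Key "50xlpyea" = 35 30 78 6c 70 79 65 61 is 8 bytes > B = 6, so hash it first: H(key) = 82 76, then zero-pad to 6 bytes: K' = 82 76 00 00 00 00.
K' ⊕ ipad = b4 40 36 36 36 36.  K' ⊕ opad = de 2a 5c 5c 5c 5c.
Inner input = (K'⊕ipad) ∥ m = b4 40 36 36 36 36 ∥ 78 63.
Inner hash: even-index sum = 408 mod 256 = 152; odd-index sum = 271 mod 256 = 15 → 98 0f.
Outer input = (K'⊕opad) ∥ inner = de 2a 5c 5c 5c 5c ∥ 98 0f.
Outer hash (tag): even-index sum = 558 mod 256 = 46; odd-index sum = 241 mod 256 = 241 → 2e f1.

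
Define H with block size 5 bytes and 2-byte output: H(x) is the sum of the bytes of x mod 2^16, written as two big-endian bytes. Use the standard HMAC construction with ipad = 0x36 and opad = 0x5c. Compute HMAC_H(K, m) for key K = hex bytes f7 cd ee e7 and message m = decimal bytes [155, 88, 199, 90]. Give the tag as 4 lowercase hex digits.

Key hex bytes f7 cd ee e7 is 4 bytes ≤ B = 5; zero-pad to 5 bytes: K' = f7 cd ee e7 00.
K' ⊕ ipad = c1 fb d8 d1 36.  K' ⊕ opad = ab 91 b2 bb 5c.
Inner input = (K'⊕ipad) ∥ m = c1 fb d8 d1 36 ∥ 9b 58 c7 5a.
Inner hash: sum = 193+251+216+209+54+155+88+199+90 = 1455 → 05 af.
Outer input = (K'⊕opad) ∥ inner = ab 91 b2 bb 5c ∥ 05 af.
Outer hash (tag): sum = 171+145+178+187+92+5+175 = 953 → 03 b9.

03b9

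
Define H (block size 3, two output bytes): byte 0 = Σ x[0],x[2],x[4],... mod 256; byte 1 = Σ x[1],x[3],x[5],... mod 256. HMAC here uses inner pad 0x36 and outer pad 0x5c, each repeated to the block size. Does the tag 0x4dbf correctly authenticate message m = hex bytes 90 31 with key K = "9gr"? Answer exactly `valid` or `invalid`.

invalid

Key "9gr" = 39 67 72 is exactly B = 3 bytes: K' = 39 67 72.
K' ⊕ ipad = 0f 51 44; K' ⊕ opad = 65 3b 2e.
Inner hash: even-index sum = 132 mod 256 = 132; odd-index sum = 225 mod 256 = 225 → 84 e1.
Outer hash (recomputed tag): even-index sum = 372 mod 256 = 116; odd-index sum = 191 mod 256 = 191 → 74 bf.
Recomputed tag = 74bf; claimed = 4dbf → mismatch.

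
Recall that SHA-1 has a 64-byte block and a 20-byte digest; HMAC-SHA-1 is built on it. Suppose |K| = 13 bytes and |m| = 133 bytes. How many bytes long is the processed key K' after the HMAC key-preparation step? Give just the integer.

64

Key is 13 ≤ 64 bytes, zero-padded: |K'| = 64.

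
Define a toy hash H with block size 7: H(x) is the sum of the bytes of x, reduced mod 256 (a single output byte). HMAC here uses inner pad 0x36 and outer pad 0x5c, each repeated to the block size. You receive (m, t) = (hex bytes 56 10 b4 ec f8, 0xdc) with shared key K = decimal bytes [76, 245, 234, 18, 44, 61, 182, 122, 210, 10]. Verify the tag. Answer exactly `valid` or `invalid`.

Key decimal bytes [76, 245, 234, 18, 44, 61, 182, 122, 210, 10] = 4c f5 ea 12 2c 3d b6 7a d2 0a is 10 bytes > B = 7, so hash it first: H(key) = b2, then zero-pad to 7 bytes: K' = b2 00 00 00 00 00 00.
K' ⊕ ipad = 84 36 36 36 36 36 36; K' ⊕ opad = ee 5c 5c 5c 5c 5c 5c.
Inner hash: sum = 132+54+54+54+54+54+54+86+16+180+236+248 = 1222; mod 256 = 198 → c6.
Outer hash (recomputed tag): sum = 238+92+92+92+92+92+92+198 = 988; mod 256 = 220 → dc.
Recomputed tag = dc; claimed = dc → match.

valid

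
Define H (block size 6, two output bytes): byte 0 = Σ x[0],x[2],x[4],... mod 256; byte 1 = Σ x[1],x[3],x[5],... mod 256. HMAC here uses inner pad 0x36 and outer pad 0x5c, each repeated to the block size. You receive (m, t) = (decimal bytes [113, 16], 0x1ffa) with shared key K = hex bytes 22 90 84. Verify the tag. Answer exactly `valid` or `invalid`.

Key hex bytes 22 90 84 is 3 bytes ≤ B = 6; zero-pad to 6 bytes: K' = 22 90 84 00 00 00.
K' ⊕ ipad = 14 a6 b2 36 36 36; K' ⊕ opad = 7e cc d8 5c 5c 5c.
Inner hash: even-index sum = 365 mod 256 = 109; odd-index sum = 290 mod 256 = 34 → 6d 22.
Outer hash (recomputed tag): even-index sum = 543 mod 256 = 31; odd-index sum = 422 mod 256 = 166 → 1f a6.
Recomputed tag = 1fa6; claimed = 1ffa → mismatch.

invalid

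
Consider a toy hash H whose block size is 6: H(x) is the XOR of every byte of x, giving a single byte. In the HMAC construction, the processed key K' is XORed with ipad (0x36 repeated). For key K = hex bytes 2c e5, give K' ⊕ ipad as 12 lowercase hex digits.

Key hex bytes 2c e5 is 2 bytes ≤ B = 6; zero-pad to 6 bytes: K' = 2c e5 00 00 00 00.
XOR each byte with 0x36: 2c⊕36=1a, e5⊕36=d3, 00⊕36=36, 00⊕36=36, 00⊕36=36, 00⊕36=36.

1ad336363636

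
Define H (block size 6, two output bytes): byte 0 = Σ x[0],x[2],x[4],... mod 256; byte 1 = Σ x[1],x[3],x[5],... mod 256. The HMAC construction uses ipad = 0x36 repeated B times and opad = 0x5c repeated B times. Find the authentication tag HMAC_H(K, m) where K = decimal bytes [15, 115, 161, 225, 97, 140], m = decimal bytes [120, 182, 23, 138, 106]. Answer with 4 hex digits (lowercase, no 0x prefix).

add2

Key decimal bytes [15, 115, 161, 225, 97, 140] = 0f 73 a1 e1 61 8c is exactly B = 6 bytes: K' = 0f 73 a1 e1 61 8c.
K' ⊕ ipad = 39 45 97 d7 57 ba.  K' ⊕ opad = 53 2f fd bd 3d d0.
Inner input = (K'⊕ipad) ∥ m = 39 45 97 d7 57 ba ∥ 78 b6 17 8a 6a.
Inner hash: even-index sum = 544 mod 256 = 32; odd-index sum = 790 mod 256 = 22 → 20 16.
Outer input = (K'⊕opad) ∥ inner = 53 2f fd bd 3d d0 ∥ 20 16.
Outer hash (tag): even-index sum = 429 mod 256 = 173; odd-index sum = 466 mod 256 = 210 → ad d2.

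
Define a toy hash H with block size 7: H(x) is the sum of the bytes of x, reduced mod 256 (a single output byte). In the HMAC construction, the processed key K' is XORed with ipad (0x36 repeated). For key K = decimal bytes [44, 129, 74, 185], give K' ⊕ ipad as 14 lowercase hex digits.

Key decimal bytes [44, 129, 74, 185] = 2c 81 4a b9 is 4 bytes ≤ B = 7; zero-pad to 7 bytes: K' = 2c 81 4a b9 00 00 00.
XOR each byte with 0x36: 2c⊕36=1a, 81⊕36=b7, 4a⊕36=7c, b9⊕36=8f, 00⊕36=36, 00⊕36=36, 00⊕36=36.

1ab77c8f363636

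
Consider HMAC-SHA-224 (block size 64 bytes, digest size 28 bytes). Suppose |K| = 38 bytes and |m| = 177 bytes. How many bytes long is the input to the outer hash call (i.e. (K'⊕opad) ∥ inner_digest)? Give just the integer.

Key is 38 ≤ 64 bytes, zero-padded: |K'| = 64.
Outer input = (K'⊕opad) ∥ H(inner) → 64 + 28 = 92 bytes.

92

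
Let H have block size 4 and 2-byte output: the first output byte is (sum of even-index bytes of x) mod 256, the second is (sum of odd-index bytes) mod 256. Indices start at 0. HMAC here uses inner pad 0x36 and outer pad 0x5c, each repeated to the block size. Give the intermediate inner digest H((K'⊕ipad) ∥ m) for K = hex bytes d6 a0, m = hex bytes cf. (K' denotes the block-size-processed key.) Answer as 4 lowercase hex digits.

e5cc

Key hex bytes d6 a0 is 2 bytes ≤ B = 4; zero-pad to 4 bytes: K' = d6 a0 00 00.
K' ⊕ ipad = e0 96 36 36.
Inner input = e0 96 36 36 ∥ cf.
Inner hash: even-index sum = 485 mod 256 = 229; odd-index sum = 204 mod 256 = 204 → e5 cc.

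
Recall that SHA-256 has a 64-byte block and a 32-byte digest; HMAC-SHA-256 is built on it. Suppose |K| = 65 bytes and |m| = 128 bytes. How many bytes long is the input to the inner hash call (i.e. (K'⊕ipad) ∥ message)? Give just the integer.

Key is 65 > 64 bytes, so it is hashed to 32 bytes then zero-padded to 64: |K'| = 64.
Inner input = (K'⊕ipad) ∥ m → 64 + 128 = 192 bytes.

192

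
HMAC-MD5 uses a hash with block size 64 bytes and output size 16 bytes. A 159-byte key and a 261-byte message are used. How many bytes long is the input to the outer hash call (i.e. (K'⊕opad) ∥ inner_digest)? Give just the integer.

Key is 159 > 64 bytes, so it is hashed to 16 bytes then zero-padded to 64: |K'| = 64.
Outer input = (K'⊕opad) ∥ H(inner) → 64 + 16 = 80 bytes.

80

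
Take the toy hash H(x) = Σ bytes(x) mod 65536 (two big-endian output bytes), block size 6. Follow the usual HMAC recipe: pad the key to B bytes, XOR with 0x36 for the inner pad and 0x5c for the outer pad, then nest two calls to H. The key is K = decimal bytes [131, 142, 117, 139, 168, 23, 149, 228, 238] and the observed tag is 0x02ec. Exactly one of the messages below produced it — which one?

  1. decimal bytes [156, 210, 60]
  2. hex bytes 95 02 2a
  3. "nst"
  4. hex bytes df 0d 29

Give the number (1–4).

Key decimal bytes [131, 142, 117, 139, 168, 23, 149, 228, 238] = 83 8e 75 8b a8 17 95 e4 ee is 9 bytes > B = 6, so hash it first: H(key) = 05 37, then zero-pad to 6 bytes: K' = 05 37 00 00 00 00.
K' ⊕ ipad = 33 01 36 36 36 36; K' ⊕ opad = 59 6b 5c 5c 5c 5c.
m1: inner = H(33 01 36 36 36 36 9c d2 3c) = 02 b6; tag = H(59 6b 5c 5c 5c 5c 02 b6) = 02ec ← matches
m2: inner = H(33 01 36 36 36 36 95 02 2a) = 01 cd; tag = H(59 6b 5c 5c 5c 5c 01 cd) = 0302
m3: inner = H(33 01 36 36 36 36 6e 73 74) = 02 61; tag = H(59 6b 5c 5c 5c 5c 02 61) = 0297
m4: inner = H(33 01 36 36 36 36 df 0d 29) = 02 21; tag = H(59 6b 5c 5c 5c 5c 02 21) = 0257

1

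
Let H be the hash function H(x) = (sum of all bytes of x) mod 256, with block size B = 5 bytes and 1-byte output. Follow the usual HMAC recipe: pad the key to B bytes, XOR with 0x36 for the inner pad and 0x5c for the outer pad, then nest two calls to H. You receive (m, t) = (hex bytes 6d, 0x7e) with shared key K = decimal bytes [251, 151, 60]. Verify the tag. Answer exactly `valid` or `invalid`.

invalid

Key decimal bytes [251, 151, 60] = fb 97 3c is 3 bytes ≤ B = 5; zero-pad to 5 bytes: K' = fb 97 3c 00 00.
K' ⊕ ipad = cd a1 0a 36 36; K' ⊕ opad = a7 cb 60 5c 5c.
Inner hash: sum = 205+161+10+54+54+109 = 593; mod 256 = 81 → 51.
Outer hash (recomputed tag): sum = 167+203+96+92+92+81 = 731; mod 256 = 219 → db.
Recomputed tag = db; claimed = 7e → mismatch.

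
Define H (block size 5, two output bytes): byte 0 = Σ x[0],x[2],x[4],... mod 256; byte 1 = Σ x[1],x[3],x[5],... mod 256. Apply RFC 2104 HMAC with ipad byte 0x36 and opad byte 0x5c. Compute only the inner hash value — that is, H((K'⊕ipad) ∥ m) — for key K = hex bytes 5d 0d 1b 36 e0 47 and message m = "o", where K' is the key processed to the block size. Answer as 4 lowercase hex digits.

Key hex bytes 5d 0d 1b 36 e0 47 is 6 bytes > B = 5, so hash it first: H(key) = 58 8a, then zero-pad to 5 bytes: K' = 58 8a 00 00 00.
K' ⊕ ipad = 6e bc 36 36 36.
Inner input = 6e bc 36 36 36 ∥ 6f.
Inner hash: even-index sum = 218 mod 256 = 218; odd-index sum = 353 mod 256 = 97 → da 61.

da61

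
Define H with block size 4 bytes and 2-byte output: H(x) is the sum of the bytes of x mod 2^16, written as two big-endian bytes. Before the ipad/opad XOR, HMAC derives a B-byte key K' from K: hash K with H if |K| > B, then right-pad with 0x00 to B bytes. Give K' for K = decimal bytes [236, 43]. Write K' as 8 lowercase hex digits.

Key decimal bytes [236, 43] = ec 2b is 2 bytes ≤ B = 4; zero-pad to 4 bytes: K' = ec 2b 00 00.

ec2b0000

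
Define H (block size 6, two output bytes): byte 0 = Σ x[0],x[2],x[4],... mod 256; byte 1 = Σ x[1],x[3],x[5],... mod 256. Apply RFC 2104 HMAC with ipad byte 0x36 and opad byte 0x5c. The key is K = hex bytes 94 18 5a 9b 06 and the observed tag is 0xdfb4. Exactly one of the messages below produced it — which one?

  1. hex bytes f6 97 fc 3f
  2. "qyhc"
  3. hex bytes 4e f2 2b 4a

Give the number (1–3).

3

Key hex bytes 94 18 5a 9b 06 is 5 bytes ≤ B = 6; zero-pad to 6 bytes: K' = 94 18 5a 9b 06 00.
K' ⊕ ipad = a2 2e 6c ad 30 36; K' ⊕ opad = c8 44 06 c7 5a 5c.
m1: inner = H(a2 2e 6c ad 30 36 f6 97 fc 3f) = 30 e7; tag = H(c8 44 06 c7 5a 5c 30 e7) = 584e
m2: inner = H(a2 2e 6c ad 30 36 71 79 68 63) = 17 ed; tag = H(c8 44 06 c7 5a 5c 17 ed) = 3f54
m3: inner = H(a2 2e 6c ad 30 36 4e f2 2b 4a) = b7 4d; tag = H(c8 44 06 c7 5a 5c b7 4d) = dfb4 ← matches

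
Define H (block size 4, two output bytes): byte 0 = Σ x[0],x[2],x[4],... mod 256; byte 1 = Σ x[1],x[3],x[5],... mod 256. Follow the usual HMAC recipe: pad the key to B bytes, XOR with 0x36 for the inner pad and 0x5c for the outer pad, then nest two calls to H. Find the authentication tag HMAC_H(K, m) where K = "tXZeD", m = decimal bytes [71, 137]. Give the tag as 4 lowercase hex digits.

4b87

Key "tXZeD" = 74 58 5a 65 44 is 5 bytes > B = 4, so hash it first: H(key) = 12 bd, then zero-pad to 4 bytes: K' = 12 bd 00 00.
K' ⊕ ipad = 24 8b 36 36.  K' ⊕ opad = 4e e1 5c 5c.
Inner input = (K'⊕ipad) ∥ m = 24 8b 36 36 ∥ 47 89.
Inner hash: even-index sum = 161 mod 256 = 161; odd-index sum = 330 mod 256 = 74 → a1 4a.
Outer input = (K'⊕opad) ∥ inner = 4e e1 5c 5c ∥ a1 4a.
Outer hash (tag): even-index sum = 331 mod 256 = 75; odd-index sum = 391 mod 256 = 135 → 4b 87.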